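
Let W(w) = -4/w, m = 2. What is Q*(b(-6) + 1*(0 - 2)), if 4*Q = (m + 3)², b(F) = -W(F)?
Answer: -50/3 ≈ -16.667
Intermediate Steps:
b(F) = 4/F (b(F) = -(-4)/F = 4/F)
Q = 25/4 (Q = (2 + 3)²/4 = (¼)*5² = (¼)*25 = 25/4 ≈ 6.2500)
Q*(b(-6) + 1*(0 - 2)) = 25*(4/(-6) + 1*(0 - 2))/4 = 25*(4*(-⅙) + 1*(-2))/4 = 25*(-⅔ - 2)/4 = (25/4)*(-8/3) = -50/3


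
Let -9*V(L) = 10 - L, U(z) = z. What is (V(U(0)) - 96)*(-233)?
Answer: 203642/9 ≈ 22627.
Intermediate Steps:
V(L) = -10/9 + L/9 (V(L) = -(10 - L)/9 = -10/9 + L/9)
(V(U(0)) - 96)*(-233) = ((-10/9 + (⅑)*0) - 96)*(-233) = ((-10/9 + 0) - 96)*(-233) = (-10/9 - 96)*(-233) = -874/9*(-233) = 203642/9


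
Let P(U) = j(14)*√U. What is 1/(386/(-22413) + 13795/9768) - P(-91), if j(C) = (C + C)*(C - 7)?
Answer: 72976728/101805629 - 196*I*√91 ≈ 0.71682 - 1869.7*I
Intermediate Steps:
j(C) = 2*C*(-7 + C) (j(C) = (2*C)*(-7 + C) = 2*C*(-7 + C))
P(U) = 196*√U (P(U) = (2*14*(-7 + 14))*√U = (2*14*7)*√U = 196*√U)
1/(386/(-22413) + 13795/9768) - P(-91) = 1/(386/(-22413) + 13795/9768) - 196*√(-91) = 1/(386*(-1/22413) + 13795*(1/9768)) - 196*I*√91 = 1/(-386/22413 + 13795/9768) - 196*I*√91 = 1/(101805629/72976728) - 196*I*√91 = 72976728/101805629 - 196*I*√91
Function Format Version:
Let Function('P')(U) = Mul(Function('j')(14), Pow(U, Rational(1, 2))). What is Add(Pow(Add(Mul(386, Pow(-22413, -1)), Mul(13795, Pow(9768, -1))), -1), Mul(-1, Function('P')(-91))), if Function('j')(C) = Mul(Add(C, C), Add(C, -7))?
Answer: Add(Rational(72976728, 101805629), Mul(-196, I, Pow(91, Rational(1, 2)))) ≈ Add(0.71682, Mul(-1869.7, I))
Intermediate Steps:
Function('j')(C) = Mul(2, C, Add(-7, C)) (Function('j')(C) = Mul(Mul(2, C), Add(-7, C)) = Mul(2, C, Add(-7, C)))
Function('P')(U) = Mul(196, Pow(U, Rational(1, 2))) (Function('P')(U) = Mul(Mul(2, 14, Add(-7, 14)), Pow(U, Rational(1, 2))) = Mul(Mul(2, 14, 7), Pow(U, Rational(1, 2))) = Mul(196, Pow(U, Rational(1, 2))))
Add(Pow(Add(Mul(386, Pow(-22413, -1)), Mul(13795, Pow(9768, -1))), -1), Mul(-1, Function('P')(-91))) = Add(Pow(Add(Mul(386, Pow(-22413, -1)), Mul(13795, Pow(9768, -1))), -1), Mul(-1, Mul(196, Pow(-91, Rational(1, 2))))) = Add(Pow(Add(Mul(386, Rational(-1, 22413)), Mul(13795, Rational(1, 9768))), -1), Mul(-1, Mul(196, Mul(I, Pow(91, Rational(1, 2)))))) = Add(Pow(Add(Rational(-386, 22413), Rational(13795, 9768)), -1), Mul(-1, Mul(196, I, Pow(91, Rational(1, 2))))) = Add(Pow(Rational(101805629, 72976728), -1), Mul(-196, I, Pow(91, Rational(1, 2)))) = Add(Rational(72976728, 101805629), Mul(-196, I, Pow(91, Rational(1, 2))))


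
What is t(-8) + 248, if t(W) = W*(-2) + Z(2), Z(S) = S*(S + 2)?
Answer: 272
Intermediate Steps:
Z(S) = S*(2 + S)
t(W) = 8 - 2*W (t(W) = W*(-2) + 2*(2 + 2) = -2*W + 2*4 = -2*W + 8 = 8 - 2*W)
t(-8) + 248 = (8 - 2*(-8)) + 248 = (8 + 16) + 248 = 24 + 248 = 272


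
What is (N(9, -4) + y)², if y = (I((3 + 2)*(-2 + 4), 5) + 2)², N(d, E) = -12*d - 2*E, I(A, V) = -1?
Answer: 9801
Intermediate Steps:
y = 1 (y = (-1 + 2)² = 1² = 1)
(N(9, -4) + y)² = ((-12*9 - 2*(-4)) + 1)² = ((-108 + 8) + 1)² = (-100 + 1)² = (-99)² = 9801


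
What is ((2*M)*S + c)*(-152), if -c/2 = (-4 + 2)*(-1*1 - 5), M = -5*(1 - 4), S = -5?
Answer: 26448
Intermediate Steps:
M = 15 (M = -5*(-3) = 15)
c = -24 (c = -2*(-4 + 2)*(-1*1 - 5) = -(-4)*(-1 - 5) = -(-4)*(-6) = -2*12 = -24)
((2*M)*S + c)*(-152) = ((2*15)*(-5) - 24)*(-152) = (30*(-5) - 24)*(-152) = (-150 - 24)*(-152) = -174*(-152) = 26448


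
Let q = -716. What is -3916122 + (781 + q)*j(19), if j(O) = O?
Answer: -3914887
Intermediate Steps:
-3916122 + (781 + q)*j(19) = -3916122 + (781 - 716)*19 = -3916122 + 65*19 = -3916122 + 1235 = -3914887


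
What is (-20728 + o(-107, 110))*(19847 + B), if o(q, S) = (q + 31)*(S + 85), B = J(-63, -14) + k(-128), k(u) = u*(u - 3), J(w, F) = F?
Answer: -1301092348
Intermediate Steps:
k(u) = u*(-3 + u)
B = 16754 (B = -14 - 128*(-3 - 128) = -14 - 128*(-131) = -14 + 16768 = 16754)
o(q, S) = (31 + q)*(85 + S)
(-20728 + o(-107, 110))*(19847 + B) = (-20728 + (2635 + 31*110 + 85*(-107) + 110*(-107)))*(19847 + 16754) = (-20728 + (2635 + 3410 - 9095 - 11770))*36601 = (-20728 - 14820)*36601 = -35548*36601 = -1301092348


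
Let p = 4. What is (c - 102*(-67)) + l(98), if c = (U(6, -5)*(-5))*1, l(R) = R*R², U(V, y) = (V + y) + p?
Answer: 948001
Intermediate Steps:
U(V, y) = 4 + V + y (U(V, y) = (V + y) + 4 = 4 + V + y)
l(R) = R³
c = -25 (c = ((4 + 6 - 5)*(-5))*1 = (5*(-5))*1 = -25*1 = -25)
(c - 102*(-67)) + l(98) = (-25 - 102*(-67)) + 98³ = (-25 + 6834) + 941192 = 6809 + 941192 = 948001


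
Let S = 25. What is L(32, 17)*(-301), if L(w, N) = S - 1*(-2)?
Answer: -8127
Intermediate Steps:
L(w, N) = 27 (L(w, N) = 25 - 1*(-2) = 25 + 2 = 27)
L(32, 17)*(-301) = 27*(-301) = -8127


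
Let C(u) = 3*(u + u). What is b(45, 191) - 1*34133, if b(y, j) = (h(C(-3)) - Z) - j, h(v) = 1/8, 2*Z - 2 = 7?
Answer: -274627/8 ≈ -34328.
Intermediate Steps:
C(u) = 6*u (C(u) = 3*(2*u) = 6*u)
Z = 9/2 (Z = 1 + (½)*7 = 1 + 7/2 = 9/2 ≈ 4.5000)
h(v) = ⅛
b(y, j) = -35/8 - j (b(y, j) = (⅛ - 1*9/2) - j = (⅛ - 9/2) - j = -35/8 - j)
b(45, 191) - 1*34133 = (-35/8 - 1*191) - 1*34133 = (-35/8 - 191) - 34133 = -1563/8 - 34133 = -274627/8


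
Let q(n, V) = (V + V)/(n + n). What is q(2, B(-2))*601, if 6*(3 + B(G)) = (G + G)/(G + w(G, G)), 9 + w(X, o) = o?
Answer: -69115/78 ≈ -886.09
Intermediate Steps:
w(X, o) = -9 + o
B(G) = -3 + G/(3*(-9 + 2*G)) (B(G) = -3 + ((G + G)/(G + (-9 + G)))/6 = -3 + ((2*G)/(-9 + 2*G))/6 = -3 + (2*G/(-9 + 2*G))/6 = -3 + G/(3*(-9 + 2*G)))
q(n, V) = V/n (q(n, V) = (2*V)/((2*n)) = (2*V)*(1/(2*n)) = V/n)
q(2, B(-2))*601 = (((81 - 17*(-2))/(3*(-9 + 2*(-2))))/2)*601 = (((81 + 34)/(3*(-9 - 4)))*(½))*601 = (((⅓)*115/(-13))*(½))*601 = (((⅓)*(-1/13)*115)*(½))*601 = -115/39*½*601 = -115/78*601 = -69115/78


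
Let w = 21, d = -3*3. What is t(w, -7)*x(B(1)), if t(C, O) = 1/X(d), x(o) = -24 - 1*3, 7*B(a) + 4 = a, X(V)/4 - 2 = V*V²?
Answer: 27/2908 ≈ 0.0092847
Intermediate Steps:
d = -9
X(V) = 8 + 4*V³ (X(V) = 8 + 4*(V*V²) = 8 + 4*V³)
B(a) = -4/7 + a/7
x(o) = -27 (x(o) = -24 - 3 = -27)
t(C, O) = -1/2908 (t(C, O) = 1/(8 + 4*(-9)³) = 1/(8 + 4*(-729)) = 1/(8 - 2916) = 1/(-2908) = -1/2908)
t(w, -7)*x(B(1)) = -1/2908*(-27) = 27/2908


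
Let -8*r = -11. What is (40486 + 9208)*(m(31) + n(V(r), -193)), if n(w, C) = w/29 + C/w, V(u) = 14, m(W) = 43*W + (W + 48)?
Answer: 14109890737/203 ≈ 6.9507e+7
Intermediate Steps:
m(W) = 48 + 44*W (m(W) = 43*W + (48 + W) = 48 + 44*W)
r = 11/8 (r = -⅛*(-11) = 11/8 ≈ 1.3750)
n(w, C) = w/29 + C/w (n(w, C) = w*(1/29) + C/w = w/29 + C/w)
(40486 + 9208)*(m(31) + n(V(r), -193)) = (40486 + 9208)*((48 + 44*31) + ((1/29)*14 - 193/14)) = 49694*((48 + 1364) + (14/29 - 193*1/14)) = 49694*(1412 + (14/29 - 193/14)) = 49694*(1412 - 5401/406) = 49694*(567871/406) = 14109890737/203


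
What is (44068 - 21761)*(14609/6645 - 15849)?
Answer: -2348971624772/6645 ≈ -3.5349e+8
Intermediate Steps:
(44068 - 21761)*(14609/6645 - 15849) = 22307*(14609*(1/6645) - 15849) = 22307*(14609/6645 - 15849) = 22307*(-105301996/6645) = -2348971624772/6645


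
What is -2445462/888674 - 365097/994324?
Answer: -1378016884533/441814943188 ≈ -3.1190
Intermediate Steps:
-2445462/888674 - 365097/994324 = -2445462*1/888674 - 365097*1/994324 = -1222731/444337 - 365097/994324 = -1378016884533/441814943188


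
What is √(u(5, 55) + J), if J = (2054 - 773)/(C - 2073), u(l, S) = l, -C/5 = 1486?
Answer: √439361702/9503 ≈ 2.2057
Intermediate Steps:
C = -7430 (C = -5*1486 = -7430)
J = -1281/9503 (J = (2054 - 773)/(-7430 - 2073) = 1281/(-9503) = 1281*(-1/9503) = -1281/9503 ≈ -0.13480)
√(u(5, 55) + J) = √(5 - 1281/9503) = √(46234/9503) = √439361702/9503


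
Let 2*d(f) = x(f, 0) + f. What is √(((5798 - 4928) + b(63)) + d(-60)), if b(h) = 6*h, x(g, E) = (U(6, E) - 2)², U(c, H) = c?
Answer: √1226 ≈ 35.014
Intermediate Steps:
x(g, E) = 16 (x(g, E) = (6 - 2)² = 4² = 16)
d(f) = 8 + f/2 (d(f) = (16 + f)/2 = 8 + f/2)
√(((5798 - 4928) + b(63)) + d(-60)) = √(((5798 - 4928) + 6*63) + (8 + (½)*(-60))) = √((870 + 378) + (8 - 30)) = √(1248 - 22) = √1226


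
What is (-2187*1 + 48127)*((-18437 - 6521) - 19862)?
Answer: -2059030800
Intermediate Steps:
(-2187*1 + 48127)*((-18437 - 6521) - 19862) = (-2187 + 48127)*(-24958 - 19862) = 45940*(-44820) = -2059030800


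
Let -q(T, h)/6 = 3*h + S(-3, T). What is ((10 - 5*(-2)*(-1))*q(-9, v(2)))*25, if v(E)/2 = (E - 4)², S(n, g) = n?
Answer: 0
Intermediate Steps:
v(E) = 2*(-4 + E)² (v(E) = 2*(E - 4)² = 2*(-4 + E)²)
q(T, h) = 18 - 18*h (q(T, h) = -6*(3*h - 3) = -6*(-3 + 3*h) = 18 - 18*h)
((10 - 5*(-2)*(-1))*q(-9, v(2)))*25 = ((10 - 5*(-2)*(-1))*(18 - 36*(-4 + 2)²))*25 = ((10 + 10*(-1))*(18 - 36*(-2)²))*25 = ((10 - 10)*(18 - 36*4))*25 = (0*(18 - 18*8))*25 = (0*(18 - 144))*25 = (0*(-126))*25 = 0*25 = 0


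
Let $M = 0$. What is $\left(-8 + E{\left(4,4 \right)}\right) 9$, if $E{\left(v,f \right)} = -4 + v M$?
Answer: $-108$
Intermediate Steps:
$E{\left(v,f \right)} = -4$ ($E{\left(v,f \right)} = -4 + v 0 = -4 + 0 = -4$)
$\left(-8 + E{\left(4,4 \right)}\right) 9 = \left(-8 - 4\right) 9 = \left(-12\right) 9 = -108$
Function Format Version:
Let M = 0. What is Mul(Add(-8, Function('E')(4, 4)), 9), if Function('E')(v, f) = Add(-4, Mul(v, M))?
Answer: -108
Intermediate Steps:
Function('E')(v, f) = -4 (Function('E')(v, f) = Add(-4, Mul(v, 0)) = Add(-4, 0) = -4)
Mul(Add(-8, Function('E')(4, 4)), 9) = Mul(Add(-8, -4), 9) = Mul(-12, 9) = -108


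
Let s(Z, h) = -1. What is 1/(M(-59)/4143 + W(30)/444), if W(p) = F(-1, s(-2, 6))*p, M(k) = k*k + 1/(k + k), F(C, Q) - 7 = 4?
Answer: 3014723/4773674 ≈ 0.63153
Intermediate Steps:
F(C, Q) = 11 (F(C, Q) = 7 + 4 = 11)
M(k) = k² + 1/(2*k)
W(p) = 11*p
1/(M(-59)/4143 + W(30)/444) = 1/(((½ + (-59)³)/(-59))/4143 + (11*30)/444) = 1/(-(½ - 205379)/59*(1/4143) + 330*(1/444)) = 1/(-1/59*(-410757/2)*(1/4143) + 55/74) = 1/((410757/118)*(1/4143) + 55/74) = 1/(136919/162958 + 55/74) = 1/(4773674/3014723) = 3014723/4773674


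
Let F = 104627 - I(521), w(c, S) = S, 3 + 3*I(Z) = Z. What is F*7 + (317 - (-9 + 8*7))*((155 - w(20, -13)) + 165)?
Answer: 2463271/3 ≈ 8.2109e+5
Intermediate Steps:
I(Z) = -1 + Z/3
F = 313363/3 (F = 104627 - (-1 + (⅓)*521) = 104627 - (-1 + 521/3) = 104627 - 1*518/3 = 104627 - 518/3 = 313363/3 ≈ 1.0445e+5)
F*7 + (317 - (-9 + 8*7))*((155 - w(20, -13)) + 165) = (313363/3)*7 + (317 - (-9 + 8*7))*((155 - 1*(-13)) + 165) = 2193541/3 + (317 - (-9 + 56))*((155 + 13) + 165) = 2193541/3 + (317 - 1*47)*(168 + 165) = 2193541/3 + (317 - 47)*333 = 2193541/3 + 270*333 = 2193541/3 + 89910 = 2463271/3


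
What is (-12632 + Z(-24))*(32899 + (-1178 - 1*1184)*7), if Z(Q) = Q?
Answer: -207115440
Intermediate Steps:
(-12632 + Z(-24))*(32899 + (-1178 - 1*1184)*7) = (-12632 - 24)*(32899 + (-1178 - 1*1184)*7) = -12656*(32899 + (-1178 - 1184)*7) = -12656*(32899 - 2362*7) = -12656*(32899 - 16534) = -12656*16365 = -207115440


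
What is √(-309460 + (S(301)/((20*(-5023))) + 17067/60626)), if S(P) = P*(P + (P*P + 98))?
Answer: 9*I*√354605746688424102962/304524398 ≈ 556.54*I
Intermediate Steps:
S(P) = P*(98 + P + P²) (S(P) = P*(P + (P² + 98)) = P*(P + (98 + P²)) = P*(98 + P + P²))
√(-309460 + (S(301)/((20*(-5023))) + 17067/60626)) = √(-309460 + ((301*(98 + 301 + 301²))/((20*(-5023))) + 17067/60626)) = √(-309460 + ((301*(98 + 301 + 90601))/(-100460) + 17067*(1/60626))) = √(-309460 + ((301*91000)*(-1/100460) + 17067/60626)) = √(-309460 + (27391000*(-1/100460) + 17067/60626)) = √(-309460 + (-1369550/5023 + 17067/60626)) = √(-309460 - 82944610759/304524398) = √(-94321064815839/304524398) = 9*I*√354605746688424102962/304524398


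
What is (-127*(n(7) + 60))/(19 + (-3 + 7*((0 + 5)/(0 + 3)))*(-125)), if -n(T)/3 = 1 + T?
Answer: 13716/3193 ≈ 4.2956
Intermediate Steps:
n(T) = -3 - 3*T (n(T) = -3*(1 + T) = -3 - 3*T)
(-127*(n(7) + 60))/(19 + (-3 + 7*((0 + 5)/(0 + 3)))*(-125)) = (-127*((-3 - 3*7) + 60))/(19 + (-3 + 7*((0 + 5)/(0 + 3)))*(-125)) = (-127*((-3 - 21) + 60))/(19 + (-3 + 7*(5/3))*(-125)) = (-127*(-24 + 60))/(19 + (-3 + 7*(5*(1/3)))*(-125)) = (-127*36)/(19 + (-3 + 7*(5/3))*(-125)) = -4572/(19 + (-3 + 35/3)*(-125)) = -4572/(19 + (26/3)*(-125)) = -4572/(19 - 3250/3) = -4572/(-3193/3) = -4572*(-3/3193) = 13716/3193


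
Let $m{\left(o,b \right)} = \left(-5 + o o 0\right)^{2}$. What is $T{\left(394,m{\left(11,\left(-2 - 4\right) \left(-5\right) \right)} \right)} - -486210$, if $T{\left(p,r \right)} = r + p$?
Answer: $486629$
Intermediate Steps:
$m{\left(o,b \right)} = 25$ ($m{\left(o,b \right)} = \left(-5 + o^{2} \cdot 0\right)^{2} = \left(-5 + 0\right)^{2} = \left(-5\right)^{2} = 25$)
$T{\left(p,r \right)} = p + r$
$T{\left(394,m{\left(11,\left(-2 - 4\right) \left(-5\right) \right)} \right)} - -486210 = \left(394 + 25\right) - -486210 = 419 + 486210 = 486629$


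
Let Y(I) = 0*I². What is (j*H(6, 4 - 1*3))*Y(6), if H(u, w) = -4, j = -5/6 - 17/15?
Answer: 0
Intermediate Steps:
Y(I) = 0
j = -59/30 (j = -5*⅙ - 17*1/15 = -⅚ - 17/15 = -59/30 ≈ -1.9667)
(j*H(6, 4 - 1*3))*Y(6) = -59/30*(-4)*0 = (118/15)*0 = 0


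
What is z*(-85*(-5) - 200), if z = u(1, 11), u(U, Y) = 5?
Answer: 1125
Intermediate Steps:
z = 5
z*(-85*(-5) - 200) = 5*(-85*(-5) - 200) = 5*(425 - 200) = 5*225 = 1125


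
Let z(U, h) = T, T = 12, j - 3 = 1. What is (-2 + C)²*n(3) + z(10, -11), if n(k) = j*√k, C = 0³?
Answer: 12 + 16*√3 ≈ 39.713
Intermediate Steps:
j = 4 (j = 3 + 1 = 4)
z(U, h) = 12
C = 0
n(k) = 4*√k
(-2 + C)²*n(3) + z(10, -11) = (-2 + 0)²*(4*√3) + 12 = (-2)²*(4*√3) + 12 = 4*(4*√3) + 12 = 16*√3 + 12 = 12 + 16*√3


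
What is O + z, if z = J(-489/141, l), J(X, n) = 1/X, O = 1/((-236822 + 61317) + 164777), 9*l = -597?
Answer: -504379/1748664 ≈ -0.28844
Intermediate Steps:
l = -199/3 (l = (⅑)*(-597) = -199/3 ≈ -66.333)
O = -1/10728 (O = 1/(-175505 + 164777) = 1/(-10728) = -1/10728 ≈ -9.3214e-5)
z = -47/163 (z = 1/(-489/141) = 1/(-489*1/141) = 1/(-163/47) = -47/163 ≈ -0.28834)
O + z = -1/10728 - 47/163 = -504379/1748664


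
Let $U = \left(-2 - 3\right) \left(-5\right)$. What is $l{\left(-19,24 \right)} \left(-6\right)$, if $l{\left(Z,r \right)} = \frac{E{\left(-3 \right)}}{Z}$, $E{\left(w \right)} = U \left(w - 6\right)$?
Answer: $- \frac{1350}{19} \approx -71.053$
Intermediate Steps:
$U = 25$ ($U = \left(-5\right) \left(-5\right) = 25$)
$E{\left(w \right)} = -150 + 25 w$ ($E{\left(w \right)} = 25 \left(w - 6\right) = 25 \left(-6 + w\right) = -150 + 25 w$)
$l{\left(Z,r \right)} = - \frac{225}{Z}$ ($l{\left(Z,r \right)} = \frac{-150 + 25 \left(-3\right)}{Z} = \frac{-150 - 75}{Z} = - \frac{225}{Z}$)
$l{\left(-19,24 \right)} \left(-6\right) = - \frac{225}{-19} \left(-6\right) = \left(-225\right) \left(- \frac{1}{19}\right) \left(-6\right) = \frac{225}{19} \left(-6\right) = - \frac{1350}{19}$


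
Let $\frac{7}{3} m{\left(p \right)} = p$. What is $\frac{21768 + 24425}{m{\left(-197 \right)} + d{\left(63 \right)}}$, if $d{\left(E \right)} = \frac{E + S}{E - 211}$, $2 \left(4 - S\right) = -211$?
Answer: $- \frac{95711896}{177351} \approx -539.67$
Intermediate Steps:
$S = \frac{219}{2}$ ($S = 4 - - \frac{211}{2} = 4 + \frac{211}{2} = \frac{219}{2} \approx 109.5$)
$d{\left(E \right)} = \frac{\frac{219}{2} + E}{-211 + E}$ ($d{\left(E \right)} = \frac{E + \frac{219}{2}}{E - 211} = \frac{\frac{219}{2} + E}{-211 + E}$)
$m{\left(p \right)} = \frac{3 p}{7}$
$\frac{21768 + 24425}{m{\left(-197 \right)} + d{\left(63 \right)}} = \frac{21768 + 24425}{\frac{3}{7} \left(-197\right) + \frac{\frac{219}{2} + 63}{-211 + 63}} = \frac{46193}{- \frac{591}{7} + \frac{1}{-148} \cdot \frac{345}{2}} = \frac{46193}{- \frac{591}{7} - \frac{345}{296}} = \frac{46193}{- \frac{177351}{2072}} = 46193 \left(- \frac{2072}{177351}\right) = - \frac{95711896}{177351}$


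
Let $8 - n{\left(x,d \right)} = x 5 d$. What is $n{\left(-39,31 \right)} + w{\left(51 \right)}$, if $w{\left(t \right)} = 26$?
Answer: $6079$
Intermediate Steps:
$n{\left(x,d \right)} = 8 - 5 d x$ ($n{\left(x,d \right)} = 8 - x 5 d = 8 - 5 x d = 8 - 5 d x$)
$n{\left(-39,31 \right)} + w{\left(51 \right)} = \left(8 - 155 \left(-39\right)\right) + 26 = \left(8 + 6045\right) + 26 = 6053 + 26 = 6079$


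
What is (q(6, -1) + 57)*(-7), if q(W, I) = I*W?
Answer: -357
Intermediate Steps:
(q(6, -1) + 57)*(-7) = (-1*6 + 57)*(-7) = (-6 + 57)*(-7) = 51*(-7) = -357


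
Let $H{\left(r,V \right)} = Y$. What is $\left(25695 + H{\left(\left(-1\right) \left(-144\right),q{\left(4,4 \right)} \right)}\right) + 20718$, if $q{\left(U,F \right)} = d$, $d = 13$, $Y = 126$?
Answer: $46539$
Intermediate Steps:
$q{\left(U,F \right)} = 13$
$H{\left(r,V \right)} = 126$
$\left(25695 + H{\left(\left(-1\right) \left(-144\right),q{\left(4,4 \right)} \right)}\right) + 20718 = \left(25695 + 126\right) + 20718 = 25821 + 20718 = 46539$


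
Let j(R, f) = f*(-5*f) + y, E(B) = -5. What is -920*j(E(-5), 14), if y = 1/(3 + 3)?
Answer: 2704340/3 ≈ 9.0145e+5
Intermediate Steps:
y = ⅙ (y = 1/6 = ⅙ ≈ 0.16667)
j(R, f) = ⅙ - 5*f² (j(R, f) = f*(-5*f) + ⅙ = -5*f² + ⅙ = ⅙ - 5*f²)
-920*j(E(-5), 14) = -920*(⅙ - 5*14²) = -920*(⅙ - 5*196) = -920*(⅙ - 980) = -920*(-5879/6) = 2704340/3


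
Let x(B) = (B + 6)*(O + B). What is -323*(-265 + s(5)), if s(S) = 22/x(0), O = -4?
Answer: 1030693/12 ≈ 85891.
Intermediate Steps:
x(B) = (-4 + B)*(6 + B) (x(B) = (B + 6)*(-4 + B) = (6 + B)*(-4 + B) = (-4 + B)*(6 + B))
s(S) = -11/12 (s(S) = 22/(-24 + 0² + 2*0) = 22/(-24 + 0 + 0) = 22/(-24) = 22*(-1/24) = -11/12)
-323*(-265 + s(5)) = -323*(-265 - 11/12) = -323*(-3191/12) = 1030693/12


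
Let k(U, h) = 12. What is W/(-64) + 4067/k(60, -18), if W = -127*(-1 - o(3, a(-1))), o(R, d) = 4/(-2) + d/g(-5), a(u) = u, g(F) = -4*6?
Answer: 174499/512 ≈ 340.82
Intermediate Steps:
g(F) = -24
o(R, d) = -2 - d/24 (o(R, d) = 4/(-2) + d/(-24) = 4*(-1/2) + d*(-1/24) = -2 - d/24)
W = -2921/24 (W = -127*(-1 - (-2 - 1/24*(-1))) = -127*(-1 - (-2 + 1/24)) = -127*(-1 - 1*(-47/24)) = -127*(-1 + 47/24) = -127*23/24 = -2921/24 ≈ -121.71)
W/(-64) + 4067/k(60, -18) = -2921/24/(-64) + 4067/12 = -2921/24*(-1/64) + 4067*(1/12) = 2921/1536 + 4067/12 = 174499/512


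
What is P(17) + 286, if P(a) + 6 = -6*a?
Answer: 178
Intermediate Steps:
P(a) = -6 - 6*a
P(17) + 286 = (-6 - 6*17) + 286 = (-6 - 102) + 286 = -108 + 286 = 178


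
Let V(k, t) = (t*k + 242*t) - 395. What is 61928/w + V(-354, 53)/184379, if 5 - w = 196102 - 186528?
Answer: -882984927/135717127 ≈ -6.5061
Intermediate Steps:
V(k, t) = -395 + 242*t + k*t (V(k, t) = (k*t + 242*t) - 395 = (242*t + k*t) - 395 = -395 + 242*t + k*t)
w = -9569 (w = 5 - (196102 - 186528) = 5 - 1*9574 = 5 - 9574 = -9569)
61928/w + V(-354, 53)/184379 = 61928/(-9569) + (-395 + 242*53 - 354*53)/184379 = 61928*(-1/9569) + (-395 + 12826 - 18762)*(1/184379) = -61928/9569 - 6331*1/184379 = -61928/9569 - 487/14183 = -882984927/135717127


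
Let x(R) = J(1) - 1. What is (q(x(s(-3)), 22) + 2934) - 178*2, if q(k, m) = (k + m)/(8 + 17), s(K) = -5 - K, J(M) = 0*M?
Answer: 64471/25 ≈ 2578.8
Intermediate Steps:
J(M) = 0
x(R) = -1 (x(R) = 0 - 1 = -1)
q(k, m) = k/25 + m/25 (q(k, m) = (k + m)/25 = (k + m)*(1/25) = k/25 + m/25)
(q(x(s(-3)), 22) + 2934) - 178*2 = (((1/25)*(-1) + (1/25)*22) + 2934) - 178*2 = ((-1/25 + 22/25) + 2934) - 356 = (21/25 + 2934) - 356 = 73371/25 - 356 = 64471/25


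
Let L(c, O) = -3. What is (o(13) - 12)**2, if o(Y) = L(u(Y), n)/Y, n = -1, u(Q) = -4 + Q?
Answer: 25281/169 ≈ 149.59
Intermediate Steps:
o(Y) = -3/Y
(o(13) - 12)**2 = (-3/13 - 12)**2 = (-159/13)**2 = 25281/169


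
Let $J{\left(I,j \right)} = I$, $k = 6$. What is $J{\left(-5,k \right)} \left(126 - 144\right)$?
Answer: $90$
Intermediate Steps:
$J{\left(-5,k \right)} \left(126 - 144\right) = - 5 \left(126 - 144\right) = \left(-5\right) \left(-18\right) = 90$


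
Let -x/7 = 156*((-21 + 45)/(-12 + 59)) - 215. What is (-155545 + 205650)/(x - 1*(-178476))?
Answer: 2354935/8432899 ≈ 0.27926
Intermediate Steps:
x = 44527/47 (x = -7*(156*((-21 + 45)/(-12 + 59)) - 215) = -7*(156*(24/47) - 215) = -7*(3744/47 - 215) = -7*(-6361/47) = 44527/47 ≈ 947.38)
(-155545 + 205650)/(x - 1*(-178476)) = (-155545 + 205650)/(44527/47 - 1*(-178476)) = 50105/(44527/47 + 178476) = 50105/(8432899/47) = 50105*(47/8432899) = 2354935/8432899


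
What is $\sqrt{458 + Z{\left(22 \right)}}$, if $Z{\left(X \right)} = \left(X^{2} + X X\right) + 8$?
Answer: $\sqrt{1434} \approx 37.868$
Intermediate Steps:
$Z{\left(X \right)} = 8 + 2 X^{2}$ ($Z{\left(X \right)} = \left(X^{2} + X^{2}\right) + 8 = 2 X^{2} + 8 = 8 + 2 X^{2}$)
$\sqrt{458 + Z{\left(22 \right)}} = \sqrt{458 + \left(8 + 2 \cdot 22^{2}\right)} = \sqrt{458 + \left(8 + 2 \cdot 484\right)} = \sqrt{458 + \left(8 + 968\right)} = \sqrt{458 + 976} = \sqrt{1434}$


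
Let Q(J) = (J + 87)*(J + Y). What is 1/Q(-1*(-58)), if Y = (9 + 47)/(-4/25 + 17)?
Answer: 421/3743610 ≈ 0.00011246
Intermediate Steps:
Y = 1400/421 (Y = 56/(-4*1/25 + 17) = 56/(-4/25 + 17) = 56/(421/25) = 56*(25/421) = 1400/421 ≈ 3.3254)
Q(J) = (87 + J)*(1400/421 + J) (Q(J) = (J + 87)*(J + 1400/421) = (87 + J)*(1400/421 + J))
1/Q(-1*(-58)) = 1/(121800/421 + (-1*(-58))² + 38027*(-1*(-58))/421) = 1/(121800/421 + 58² + (38027/421)*58) = 1/(121800/421 + 3364 + 2205566/421) = 1/(3743610/421) = 421/3743610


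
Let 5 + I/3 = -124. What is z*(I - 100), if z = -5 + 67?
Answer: -30194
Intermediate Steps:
I = -387 (I = -15 + 3*(-124) = -15 - 372 = -387)
z = 62
z*(I - 100) = 62*(-387 - 100) = 62*(-487) = -30194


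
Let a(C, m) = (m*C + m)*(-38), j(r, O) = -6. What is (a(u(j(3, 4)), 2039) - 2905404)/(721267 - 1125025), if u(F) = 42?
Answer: 3118565/201879 ≈ 15.448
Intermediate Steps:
a(C, m) = -38*m - 38*C*m (a(C, m) = (C*m + m)*(-38) = (m + C*m)*(-38) = -38*m - 38*C*m)
(a(u(j(3, 4)), 2039) - 2905404)/(721267 - 1125025) = (-38*2039*(1 + 42) - 2905404)/(721267 - 1125025) = (-38*2039*43 - 2905404)/(-403758) = (-3331726 - 2905404)*(-1/403758) = -6237130*(-1/403758) = 3118565/201879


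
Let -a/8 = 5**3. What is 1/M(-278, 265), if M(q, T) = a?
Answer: -1/1000 ≈ -0.0010000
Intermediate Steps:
a = -1000 (a = -8*5**3 = -8*125 = -1000)
M(q, T) = -1000
1/M(-278, 265) = 1/(-1000) = -1/1000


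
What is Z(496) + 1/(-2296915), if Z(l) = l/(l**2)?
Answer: 2296419/1139269840 ≈ 0.0020157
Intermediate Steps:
Z(l) = 1/l (Z(l) = l/l**2 = 1/l)
Z(496) + 1/(-2296915) = 1/496 + 1/(-2296915) = 1/496 - 1/2296915 = 2296419/1139269840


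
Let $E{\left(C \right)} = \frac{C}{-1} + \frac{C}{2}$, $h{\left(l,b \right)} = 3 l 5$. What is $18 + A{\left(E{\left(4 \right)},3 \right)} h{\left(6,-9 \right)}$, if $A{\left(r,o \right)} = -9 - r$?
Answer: $-612$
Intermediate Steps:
$h{\left(l,b \right)} = 15 l$
$E{\left(C \right)} = - \frac{C}{2}$ ($E{\left(C \right)} = C \left(-1\right) + C \frac{1}{2} = - C + \frac{C}{2} = - \frac{C}{2}$)
$18 + A{\left(E{\left(4 \right)},3 \right)} h{\left(6,-9 \right)} = 18 + \left(-9 - \left(- \frac{1}{2}\right) 4\right) 15 \cdot 6 = 18 + \left(-9 - -2\right) 90 = 18 + \left(-9 + 2\right) 90 = 18 - 630 = -612$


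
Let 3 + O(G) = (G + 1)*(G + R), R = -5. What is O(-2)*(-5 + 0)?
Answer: -20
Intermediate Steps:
O(G) = -3 + (1 + G)*(-5 + G) (O(G) = -3 + (G + 1)*(G - 5) = -3 + (1 + G)*(-5 + G))
O(-2)*(-5 + 0) = (-8 + (-2)² - 4*(-2))*(-5 + 0) = (-8 + 4 + 8)*(-5) = 4*(-5) = -20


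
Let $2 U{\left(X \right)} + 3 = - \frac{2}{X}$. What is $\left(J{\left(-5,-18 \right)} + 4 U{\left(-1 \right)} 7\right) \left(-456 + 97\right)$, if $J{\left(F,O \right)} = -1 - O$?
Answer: $-1077$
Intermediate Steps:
$U{\left(X \right)} = - \frac{3}{2} - \frac{1}{X}$ ($U{\left(X \right)} = - \frac{3}{2} + \frac{\left(-2\right) \frac{1}{X}}{2} = - \frac{3}{2} - \frac{1}{X}$)
$\left(J{\left(-5,-18 \right)} + 4 U{\left(-1 \right)} 7\right) \left(-456 + 97\right) = \left(\left(-1 - -18\right) + 4 \left(- \frac{3}{2} - \frac{1}{-1}\right) 7\right) \left(-456 + 97\right) = \left(\left(-1 + 18\right) + 4 \left(- \frac{3}{2} - -1\right) 7\right) \left(-359\right) = \left(17 + 4 \left(- \frac{3}{2} + 1\right) 7\right) \left(-359\right) = \left(17 + 4 \left(- \frac{1}{2}\right) 7\right) \left(-359\right) = \left(17 - 14\right) \left(-359\right) = 3 \left(-359\right) = -1077$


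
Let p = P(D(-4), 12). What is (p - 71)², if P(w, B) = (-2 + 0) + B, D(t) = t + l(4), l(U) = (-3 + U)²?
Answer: 3721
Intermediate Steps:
D(t) = 1 + t (D(t) = t + (-3 + 4)² = t + 1² = t + 1 = 1 + t)
P(w, B) = -2 + B
p = 10 (p = -2 + 12 = 10)
(p - 71)² = (10 - 71)² = (-61)² = 3721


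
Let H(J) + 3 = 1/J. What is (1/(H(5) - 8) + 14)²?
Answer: 564001/2916 ≈ 193.42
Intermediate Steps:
H(J) = -3 + 1/J
(1/(H(5) - 8) + 14)² = (1/((-3 + 1/5) - 8) + 14)² = (1/((-3 + ⅕) - 8) + 14)² = (1/(-14/5 - 8) + 14)² = (1/(-54/5) + 14)² = (-5/54 + 14)² = (751/54)² = 564001/2916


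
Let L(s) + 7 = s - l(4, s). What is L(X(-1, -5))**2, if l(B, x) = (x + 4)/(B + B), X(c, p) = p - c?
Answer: 121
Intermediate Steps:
l(B, x) = (4 + x)/(2*B) (l(B, x) = (4 + x)/((2*B)) = (4 + x)*(1/(2*B)) = (4 + x)/(2*B))
L(s) = -15/2 + 7*s/8 (L(s) = -7 + (s - (4 + s)/(2*4)) = -7 + (s - (1/2 + s/8)) = -7 + (s + (-1/2 - s/8)) = -7 + (-1/2 + 7*s/8) = -15/2 + 7*s/8)
L(X(-1, -5))**2 = (-15/2 + 7*(-5 - 1*(-1))/8)**2 = (-15/2 + 7*(-5 + 1)/8)**2 = (-15/2 + (7/8)*(-4))**2 = (-15/2 - 7/2)**2 = (-11)**2 = 121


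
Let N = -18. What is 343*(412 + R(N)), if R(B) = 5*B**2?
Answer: 696976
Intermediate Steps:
343*(412 + R(N)) = 343*(412 + 5*(-18)**2) = 343*(412 + 5*324) = 343*(412 + 1620) = 343*2032 = 696976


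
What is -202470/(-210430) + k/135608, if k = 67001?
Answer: 377777929/259418104 ≈ 1.4563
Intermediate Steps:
-202470/(-210430) + k/135608 = -202470/(-210430) + 67001/135608 = -202470*(-1/210430) + 67001*(1/135608) = 20247/21043 + 6091/12328 = 377777929/259418104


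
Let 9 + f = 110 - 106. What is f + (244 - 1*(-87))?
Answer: 326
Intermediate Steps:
f = -5 (f = -9 + (110 - 106) = -9 + 4 = -5)
f + (244 - 1*(-87)) = -5 + (244 - 1*(-87)) = -5 + (244 + 87) = -5 + 331 = 326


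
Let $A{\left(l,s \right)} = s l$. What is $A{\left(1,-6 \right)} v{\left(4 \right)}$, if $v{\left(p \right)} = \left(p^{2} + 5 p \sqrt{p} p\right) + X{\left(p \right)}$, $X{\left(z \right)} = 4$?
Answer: $-1080$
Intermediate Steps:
$v{\left(p \right)} = 4 + p^{2} + 5 p^{\frac{5}{2}}$ ($v{\left(p \right)} = \left(p^{2} + 5 p \sqrt{p} p\right) + 4 = \left(p^{2} + 5 p^{\frac{3}{2}} p\right) + 4 = \left(p^{2} + 5 p^{\frac{5}{2}}\right) + 4 = 4 + p^{2} + 5 p^{\frac{5}{2}}$)
$A{\left(l,s \right)} = l s$
$A{\left(1,-6 \right)} v{\left(4 \right)} = 1 \left(-6\right) \left(4 + 4^{2} + 5 \cdot 4^{\frac{5}{2}}\right) = - 6 \left(4 + 16 + 5 \cdot 32\right) = - 6 \left(4 + 16 + 160\right) = \left(-6\right) 180 = -1080$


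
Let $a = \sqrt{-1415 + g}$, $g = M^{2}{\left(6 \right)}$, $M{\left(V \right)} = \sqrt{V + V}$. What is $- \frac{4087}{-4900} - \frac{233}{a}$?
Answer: $\frac{4087}{4900} + \frac{233 i \sqrt{1403}}{1403} \approx 0.83408 + 6.2205 i$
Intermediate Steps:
$M{\left(V \right)} = \sqrt{2} \sqrt{V}$ ($M{\left(V \right)} = \sqrt{2 V} = \sqrt{2} \sqrt{V}$)
$g = 12$ ($g = \left(\sqrt{2} \sqrt{6}\right)^{2} = \left(2 \sqrt{3}\right)^{2} = 12$)
$a = i \sqrt{1403}$ ($a = \sqrt{-1415 + 12} = \sqrt{-1403} = i \sqrt{1403} \approx 37.457 i$)
$- \frac{4087}{-4900} - \frac{233}{a} = - \frac{4087}{-4900} - \frac{233}{i \sqrt{1403}} = \left(-4087\right) \left(- \frac{1}{4900}\right) - 233 \left(- \frac{i \sqrt{1403}}{1403}\right) = \frac{4087}{4900} + \frac{233 i \sqrt{1403}}{1403}$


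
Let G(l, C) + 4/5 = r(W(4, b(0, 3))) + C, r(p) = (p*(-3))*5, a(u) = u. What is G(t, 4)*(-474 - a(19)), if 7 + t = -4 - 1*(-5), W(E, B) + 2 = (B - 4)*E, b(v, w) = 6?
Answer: 213962/5 ≈ 42792.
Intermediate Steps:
W(E, B) = -2 + E*(-4 + B) (W(E, B) = -2 + (B - 4)*E = -2 + (-4 + B)*E = -2 + E*(-4 + B))
t = -6 (t = -7 + (-4 - 1*(-5)) = -7 + (-4 + 5) = -7 + 1 = -6)
r(p) = -15*p (r(p) = -3*p*5 = -15*p)
G(l, C) = -454/5 + C (G(l, C) = -⅘ + (-15*(-2 - 4*4 + 6*4) + C) = -⅘ + (-15*(-2 - 16 + 24) + C) = -⅘ + (-15*6 + C) = -⅘ + (-90 + C) = -454/5 + C)
G(t, 4)*(-474 - a(19)) = (-454/5 + 4)*(-474 - 1*19) = -434*(-474 - 19)/5 = -434/5*(-493) = 213962/5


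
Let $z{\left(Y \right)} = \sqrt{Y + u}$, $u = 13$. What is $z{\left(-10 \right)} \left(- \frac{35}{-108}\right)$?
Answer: $\frac{35 \sqrt{3}}{108} \approx 0.56131$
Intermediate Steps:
$z{\left(Y \right)} = \sqrt{13 + Y}$ ($z{\left(Y \right)} = \sqrt{Y + 13} = \sqrt{13 + Y}$)
$z{\left(-10 \right)} \left(- \frac{35}{-108}\right) = \sqrt{13 - 10} \left(- \frac{35}{-108}\right) = \sqrt{3} \left(\left(-35\right) \left(- \frac{1}{108}\right)\right) = \sqrt{3} \cdot \frac{35}{108} = \frac{35 \sqrt{3}}{108}$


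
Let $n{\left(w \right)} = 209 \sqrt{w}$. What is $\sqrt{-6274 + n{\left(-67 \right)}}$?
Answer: $\sqrt{-6274 + 209 i \sqrt{67}} \approx 10.702 + 79.928 i$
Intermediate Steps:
$\sqrt{-6274 + n{\left(-67 \right)}} = \sqrt{-6274 + 209 \sqrt{-67}} = \sqrt{-6274 + 209 i \sqrt{67}}$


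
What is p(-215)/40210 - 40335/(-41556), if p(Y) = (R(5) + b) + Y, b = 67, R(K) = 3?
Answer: 53861491/55698892 ≈ 0.96701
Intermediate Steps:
p(Y) = 70 + Y (p(Y) = (3 + 67) + Y = 70 + Y)
p(-215)/40210 - 40335/(-41556) = (70 - 215)/40210 - 40335/(-41556) = -145*1/40210 - 40335*(-1/41556) = -29/8042 + 13445/13852 = 53861491/55698892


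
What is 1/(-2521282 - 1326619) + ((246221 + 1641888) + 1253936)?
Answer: 12090278097544/3847901 ≈ 3.1420e+6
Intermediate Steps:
1/(-2521282 - 1326619) + ((246221 + 1641888) + 1253936) = 1/(-3847901) + (1888109 + 1253936) = -1/3847901 + 3142045 = 12090278097544/3847901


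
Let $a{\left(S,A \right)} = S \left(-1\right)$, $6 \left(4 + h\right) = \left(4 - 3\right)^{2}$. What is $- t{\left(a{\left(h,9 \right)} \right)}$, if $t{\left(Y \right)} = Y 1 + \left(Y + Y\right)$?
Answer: $- \frac{23}{2} \approx -11.5$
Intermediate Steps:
$h = - \frac{23}{6}$ ($h = -4 + \frac{\left(4 - 3\right)^{2}}{6} = -4 + \frac{1^{2}}{6} = -4 + \frac{1}{6} \cdot 1 = -4 + \frac{1}{6} = - \frac{23}{6} \approx -3.8333$)
$a{\left(S,A \right)} = - S$
$t{\left(Y \right)} = 3 Y$ ($t{\left(Y \right)} = Y + 2 Y = 3 Y$)
$- t{\left(a{\left(h,9 \right)} \right)} = - 3 \left(\left(-1\right) \left(- \frac{23}{6}\right)\right) = - \frac{3 \cdot 23}{6} = \left(-1\right) \frac{23}{2} = - \frac{23}{2}$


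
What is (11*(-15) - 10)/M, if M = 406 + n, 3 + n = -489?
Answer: 175/86 ≈ 2.0349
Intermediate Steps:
n = -492 (n = -3 - 489 = -492)
M = -86 (M = 406 - 492 = -86)
(11*(-15) - 10)/M = (11*(-15) - 10)/(-86) = (-165 - 10)*(-1/86) = -175*(-1/86) = 175/86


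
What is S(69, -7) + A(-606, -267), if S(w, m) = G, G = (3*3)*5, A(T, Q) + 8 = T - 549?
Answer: -1118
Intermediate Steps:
A(T, Q) = -557 + T (A(T, Q) = -8 + (T - 549) = -8 + (-549 + T) = -557 + T)
G = 45 (G = 9*5 = 45)
S(w, m) = 45
S(69, -7) + A(-606, -267) = 45 + (-557 - 606) = 45 - 1163 = -1118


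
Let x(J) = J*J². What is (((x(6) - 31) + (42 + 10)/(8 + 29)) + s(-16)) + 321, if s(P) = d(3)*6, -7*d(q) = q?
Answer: 130752/259 ≈ 504.83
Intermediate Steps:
d(q) = -q/7
x(J) = J³
s(P) = -18/7 (s(P) = -⅐*3*6 = -3/7*6 = -18/7)
(((x(6) - 31) + (42 + 10)/(8 + 29)) + s(-16)) + 321 = (((6³ - 31) + (42 + 10)/(8 + 29)) - 18/7) + 321 = (((216 - 31) + 52/37) - 18/7) + 321 = ((185 + 52*(1/37)) - 18/7) + 321 = ((185 + 52/37) - 18/7) + 321 = (6897/37 - 18/7) + 321 = 47613/259 + 321 = 130752/259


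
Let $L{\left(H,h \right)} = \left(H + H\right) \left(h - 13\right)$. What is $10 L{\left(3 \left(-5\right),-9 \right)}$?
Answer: $6600$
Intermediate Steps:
$L{\left(H,h \right)} = 2 H \left(-13 + h\right)$
$10 L{\left(3 \left(-5\right),-9 \right)} = 10 \cdot 2 \cdot 3 \left(-5\right) \left(-13 - 9\right) = 10 \cdot 2 \left(-15\right) \left(-22\right) = 10 \cdot 660 = 6600$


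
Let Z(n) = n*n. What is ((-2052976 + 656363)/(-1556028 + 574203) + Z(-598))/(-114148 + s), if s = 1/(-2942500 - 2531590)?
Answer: -20231426700154886/6457891155692535 ≈ -3.1328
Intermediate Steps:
s = -1/5474090 (s = 1/(-5474090) = -1/5474090 ≈ -1.8268e-7)
Z(n) = n²
((-2052976 + 656363)/(-1556028 + 574203) + Z(-598))/(-114148 + s) = ((-2052976 + 656363)/(-1556028 + 574203) + (-598)²)/(-114148 - 1/5474090) = (-1396613/(-981825) + 357604)/(-624856425321/5474090) = (-1396613*(-1/981825) + 357604)*(-5474090/624856425321) = (1396613/981825 + 357604)*(-5474090/624856425321) = (351105943913/981825)*(-5474090/624856425321) = -20231426700154886/6457891155692535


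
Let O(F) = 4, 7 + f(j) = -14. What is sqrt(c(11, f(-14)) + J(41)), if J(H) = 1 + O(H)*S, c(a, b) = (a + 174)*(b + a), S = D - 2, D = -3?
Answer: I*sqrt(1869) ≈ 43.232*I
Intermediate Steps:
S = -5 (S = -3 - 2 = -5)
f(j) = -21 (f(j) = -7 - 14 = -21)
c(a, b) = (174 + a)*(a + b)
J(H) = -19 (J(H) = 1 + 4*(-5) = 1 - 20 = -19)
sqrt(c(11, f(-14)) + J(41)) = sqrt((11**2 + 174*11 + 174*(-21) + 11*(-21)) - 19) = sqrt((121 + 1914 - 3654 - 231) - 19) = sqrt(-1850 - 19) = sqrt(-1869) = I*sqrt(1869)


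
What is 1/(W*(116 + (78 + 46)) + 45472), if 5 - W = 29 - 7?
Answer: 1/41392 ≈ 2.4159e-5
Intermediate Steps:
W = -17 (W = 5 - (29 - 7) = 5 - 1*22 = 5 - 22 = -17)
1/(W*(116 + (78 + 46)) + 45472) = 1/(-17*(116 + (78 + 46)) + 45472) = 1/(-17*(116 + 124) + 45472) = 1/(-17*240 + 45472) = 1/(-4080 + 45472) = 1/41392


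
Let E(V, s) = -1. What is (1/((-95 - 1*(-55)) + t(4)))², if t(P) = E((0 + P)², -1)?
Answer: 1/1681 ≈ 0.00059488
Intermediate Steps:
t(P) = -1
(1/((-95 - 1*(-55)) + t(4)))² = (1/((-95 - 1*(-55)) - 1))² = (1/((-95 + 55) - 1))² = (1/(-40 - 1))² = (1/(-41))² = (-1/41)² = 1/1681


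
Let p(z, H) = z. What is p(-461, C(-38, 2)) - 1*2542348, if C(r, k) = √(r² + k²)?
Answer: -2542809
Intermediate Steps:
C(r, k) = √(k² + r²)
p(-461, C(-38, 2)) - 1*2542348 = -461 - 1*2542348 = -461 - 2542348 = -2542809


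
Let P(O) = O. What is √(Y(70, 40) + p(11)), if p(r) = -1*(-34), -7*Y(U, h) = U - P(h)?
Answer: 4*√91/7 ≈ 5.4511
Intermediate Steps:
Y(U, h) = -U/7 + h/7 (Y(U, h) = -(U - h)/7 = -U/7 + h/7)
p(r) = 34
√(Y(70, 40) + p(11)) = √((-⅐*70 + (⅐)*40) + 34) = √((-10 + 40/7) + 34) = √(-30/7 + 34) = √(208/7) = 4*√91/7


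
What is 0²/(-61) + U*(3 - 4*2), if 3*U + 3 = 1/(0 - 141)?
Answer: 2120/423 ≈ 5.0118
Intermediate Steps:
U = -424/423 (U = -1 + 1/(3*(0 - 141)) = -1 + (⅓)/(-141) = -1 + (⅓)*(-1/141) = -1 - 1/423 = -424/423 ≈ -1.0024)
0²/(-61) + U*(3 - 4*2) = 0²/(-61) - 424*(3 - 4*2)/423 = 0*(-1/61) - 424*(3 - 8)/423 = 0 - 424/423*(-5) = 0 + 2120/423 = 2120/423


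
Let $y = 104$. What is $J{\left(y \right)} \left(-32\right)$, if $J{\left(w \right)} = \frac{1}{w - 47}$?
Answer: $- \frac{32}{57} \approx -0.5614$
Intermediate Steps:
$J{\left(w \right)} = \frac{1}{-47 + w}$
$J{\left(y \right)} \left(-32\right) = \frac{1}{-47 + 104} \left(-32\right) = \frac{1}{57} \left(-32\right) = - \frac{32}{57}$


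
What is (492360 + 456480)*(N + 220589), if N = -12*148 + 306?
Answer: 207908871960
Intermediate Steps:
N = -1470 (N = -1776 + 306 = -1470)
(492360 + 456480)*(N + 220589) = (492360 + 456480)*(-1470 + 220589) = 948840*219119 = 207908871960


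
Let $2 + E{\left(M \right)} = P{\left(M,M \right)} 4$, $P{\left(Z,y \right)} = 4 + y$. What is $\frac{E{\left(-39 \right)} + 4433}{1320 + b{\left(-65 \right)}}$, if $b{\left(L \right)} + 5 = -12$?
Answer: $\frac{4291}{1303} \approx 3.2932$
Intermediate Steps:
$b{\left(L \right)} = -17$ ($b{\left(L \right)} = -5 - 12 = -17$)
$E{\left(M \right)} = 14 + 4 M$ ($E{\left(M \right)} = -2 + \left(4 + M\right) 4 = -2 + \left(16 + 4 M\right) = 14 + 4 M$)
$\frac{E{\left(-39 \right)} + 4433}{1320 + b{\left(-65 \right)}} = \frac{\left(14 + 4 \left(-39\right)\right) + 4433}{1320 - 17} = \frac{\left(14 - 156\right) + 4433}{1303} = \left(-142 + 4433\right) \frac{1}{1303} = 4291 \cdot \frac{1}{1303} = \frac{4291}{1303}$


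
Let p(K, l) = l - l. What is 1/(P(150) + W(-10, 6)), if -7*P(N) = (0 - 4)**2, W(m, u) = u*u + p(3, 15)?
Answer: 7/236 ≈ 0.029661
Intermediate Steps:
p(K, l) = 0
W(m, u) = u**2 (W(m, u) = u*u + 0 = u**2 + 0 = u**2)
P(N) = -16/7 (P(N) = -(0 - 4)**2/7 = -1/7*(-4)**2 = -1/7*16 = -16/7)
1/(P(150) + W(-10, 6)) = 1/(-16/7 + 6**2) = 1/(-16/7 + 36) = 1/(236/7) = 7/236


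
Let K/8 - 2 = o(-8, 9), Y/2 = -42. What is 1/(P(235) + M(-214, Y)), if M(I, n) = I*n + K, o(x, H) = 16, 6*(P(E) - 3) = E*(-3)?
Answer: 2/36011 ≈ 5.5539e-5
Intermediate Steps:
P(E) = 3 - E/2 (P(E) = 3 + (E*(-3))/6 = 3 + (-3*E)/6 = 3 - E/2)
Y = -84 (Y = 2*(-42) = -84)
K = 144 (K = 16 + 8*16 = 16 + 128 = 144)
M(I, n) = 144 + I*n (M(I, n) = I*n + 144 = 144 + I*n)
1/(P(235) + M(-214, Y)) = 1/((3 - ½*235) + (144 - 214*(-84))) = 1/((3 - 235/2) + (144 + 17976)) = 1/(-229/2 + 18120) = 1/(36011/2) = 2/36011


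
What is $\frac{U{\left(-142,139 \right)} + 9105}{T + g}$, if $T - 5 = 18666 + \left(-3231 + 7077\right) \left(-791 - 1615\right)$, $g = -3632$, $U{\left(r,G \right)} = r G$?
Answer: $\frac{10633}{9238437} \approx 0.001151$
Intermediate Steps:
$U{\left(r,G \right)} = G r$
$T = -9234805$ ($T = 5 + \left(18666 + \left(-3231 + 7077\right) \left(-791 - 1615\right)\right) = 5 + \left(18666 + 3846 \left(-2406\right)\right) = 5 + \left(18666 - 9253476\right) = 5 - 9234810 = -9234805$)
$\frac{U{\left(-142,139 \right)} + 9105}{T + g} = \frac{139 \left(-142\right) + 9105}{-9234805 - 3632} = \frac{-19738 + 9105}{-9238437} = \left(-10633\right) \left(- \frac{1}{9238437}\right) = \frac{10633}{9238437}$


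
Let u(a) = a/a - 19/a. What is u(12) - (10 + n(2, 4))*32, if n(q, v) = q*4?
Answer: -6919/12 ≈ -576.58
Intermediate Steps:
n(q, v) = 4*q
u(a) = 1 - 19/a
u(12) - (10 + n(2, 4))*32 = (-19 + 12)/12 - (10 + 4*2)*32 = (1/12)*(-7) - (10 + 8)*32 = -7/12 - 18*32 = -7/12 - 1*576 = -7/12 - 576 = -6919/12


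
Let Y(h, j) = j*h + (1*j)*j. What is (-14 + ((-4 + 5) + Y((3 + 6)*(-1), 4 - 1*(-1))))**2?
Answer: 1089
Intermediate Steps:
Y(h, j) = j**2 + h*j (Y(h, j) = h*j + j*j = h*j + j**2 = j**2 + h*j)
(-14 + ((-4 + 5) + Y((3 + 6)*(-1), 4 - 1*(-1))))**2 = (-14 + ((-4 + 5) + (4 - 1*(-1))*((3 + 6)*(-1) + (4 - 1*(-1)))))**2 = (-14 + (1 + (4 + 1)*(9*(-1) + (4 + 1))))**2 = (-14 + (1 + 5*(-9 + 5)))**2 = (-14 + (1 + 5*(-4)))**2 = (-14 + (1 - 20))**2 = (-14 - 19)**2 = (-33)**2 = 1089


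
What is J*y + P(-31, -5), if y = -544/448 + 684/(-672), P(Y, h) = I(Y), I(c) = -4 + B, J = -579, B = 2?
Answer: 72263/56 ≈ 1290.4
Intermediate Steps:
I(c) = -2 (I(c) = -4 + 2 = -2)
P(Y, h) = -2
y = -125/56 (y = -544*1/448 + 684*(-1/672) = -17/14 - 57/56 = -125/56 ≈ -2.2321)
J*y + P(-31, -5) = -579*(-125/56) - 2 = 72375/56 - 2 = 72263/56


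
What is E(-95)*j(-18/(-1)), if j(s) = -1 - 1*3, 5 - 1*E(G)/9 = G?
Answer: -3600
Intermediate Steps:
E(G) = 45 - 9*G
j(s) = -4 (j(s) = -1 - 3 = -4)
E(-95)*j(-18/(-1)) = (45 - 9*(-95))*(-4) = (45 + 855)*(-4) = 900*(-4) = -3600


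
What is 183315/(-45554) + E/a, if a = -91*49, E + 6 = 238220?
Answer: -11669002141/203125286 ≈ -57.447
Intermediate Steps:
E = 238214 (E = -6 + 238220 = 238214)
a = -4459
183315/(-45554) + E/a = 183315/(-45554) + 238214/(-4459) = 183315*(-1/45554) + 238214*(-1/4459) = -183315/45554 - 238214/4459 = -11669002141/203125286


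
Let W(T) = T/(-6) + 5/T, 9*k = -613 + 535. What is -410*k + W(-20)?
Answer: 42677/12 ≈ 3556.4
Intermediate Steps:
k = -26/3 (k = (-613 + 535)/9 = (1/9)*(-78) = -26/3 ≈ -8.6667)
W(T) = 5/T - T/6 (W(T) = T*(-1/6) + 5/T = -T/6 + 5/T = 5/T - T/6)
-410*k + W(-20) = -410*(-26/3) + (5/(-20) - 1/6*(-20)) = 10660/3 + (5*(-1/20) + 10/3) = 10660/3 + (-1/4 + 10/3) = 10660/3 + 37/12 = 42677/12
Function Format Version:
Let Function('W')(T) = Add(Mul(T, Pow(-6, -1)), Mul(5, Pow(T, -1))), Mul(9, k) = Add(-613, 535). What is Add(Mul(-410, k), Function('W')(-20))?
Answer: Rational(42677, 12) ≈ 3556.4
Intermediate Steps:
k = Rational(-26, 3) (k = Mul(Rational(1, 9), Add(-613, 535)) = Mul(Rational(1, 9), -78) = Rational(-26, 3) ≈ -8.6667)
Function('W')(T) = Add(Mul(5, Pow(T, -1)), Mul(Rational(-1, 6), T)) (Function('W')(T) = Add(Mul(T, Rational(-1, 6)), Mul(5, Pow(T, -1))) = Add(Mul(Rational(-1, 6), T), Mul(5, Pow(T, -1))) = Add(Mul(5, Pow(T, -1)), Mul(Rational(-1, 6), T)))
Add(Mul(-410, k), Function('W')(-20)) = Add(Mul(-410, Rational(-26, 3)), Add(Mul(5, Pow(-20, -1)), Mul(Rational(-1, 6), -20))) = Add(Rational(10660, 3), Add(Mul(5, Rational(-1, 20)), Rational(10, 3))) = Add(Rational(10660, 3), Add(Rational(-1, 4), Rational(10, 3))) = Add(Rational(10660, 3), Rational(37, 12)) = Rational(42677, 12)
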